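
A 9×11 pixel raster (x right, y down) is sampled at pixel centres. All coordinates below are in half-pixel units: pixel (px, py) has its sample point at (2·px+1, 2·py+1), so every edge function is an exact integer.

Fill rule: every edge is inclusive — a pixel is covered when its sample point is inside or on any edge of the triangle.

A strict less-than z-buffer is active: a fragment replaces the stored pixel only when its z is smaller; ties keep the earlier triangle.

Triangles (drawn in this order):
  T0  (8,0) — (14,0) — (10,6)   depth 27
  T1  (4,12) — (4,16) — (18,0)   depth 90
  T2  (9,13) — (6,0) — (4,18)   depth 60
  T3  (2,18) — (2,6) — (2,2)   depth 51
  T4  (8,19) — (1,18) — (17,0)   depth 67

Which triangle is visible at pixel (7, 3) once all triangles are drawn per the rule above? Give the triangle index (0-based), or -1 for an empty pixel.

T0:
  2·area = 36
  edge (8, 0)→(14, 0): d=(6,0) inclusive
  edge (14, 0)→(10, 6): d=(-4,6) inclusive
  edge (10, 6)→(8, 0): d=(-2,-6) inclusive
    (4,0)@(9, 1): e=[6,26,4] → X
    (5,0)@(11, 1): e=[6,14,16] → X
    (6,0)@(13, 1): e=[6,2,28] → X
    (7,0)@(15, 1): e=[6,-10,40] → .
    (4,1)@(9, 3): e=[18,18,0] → X  [on edge]
    (6,1)@(13, 3): e=[18,-6,24] → .
    (4,2)@(9, 5): e=[30,10,-4] → .
    (5,2)@(11, 5): e=[30,-2,8] → .
    (5,4)@(11, 9): e=[54,-18,0] → .  [on edge]
    (6,7)@(13, 15): e=[90,-54,0] → .  [on edge]
    (7,10)@(15, 21): e=[126,-90,0] → .  [on edge]
  covered (5 px):
    . . . . X X X . .
    . . . . X X . . .
    . . . . . . . . .
    . . . . . . . . .
    . . . . . . . . .
    . . . . . . . . .
    . . . . . . . . .
    . . . . . . . . .
    . . . . . . . . .
    . . . . . . . . .
    . . . . . . . . .
T1:
  2·area = 56  (B↔C swapped to make it positive)
  edge (4, 12)→(18, 0): d=(14,-12) inclusive
  edge (18, 0)→(4, 16): d=(-14,16) inclusive
  edge (4, 16)→(4, 12): d=(0,-4) inclusive
    (8,0)@(17, 1): e=[2,2,52] → X
    (7,1)@(15, 3): e=[6,6,44] → X
    (8,1)@(17, 3): e=[30,-26,52] → .
    (6,2)@(13, 5): e=[10,10,36] → X
    (7,2)@(15, 5): e=[34,-22,44] → .
    (5,3)@(11, 7): e=[14,14,28] → X
    (6,3)@(13, 7): e=[38,-18,36] → .
    (4,4)@(9, 9): e=[18,18,20] → X
    (5,4)@(11, 9): e=[42,-14,28] → .
    (3,5)@(7, 11): e=[22,22,12] → X
    (4,5)@(9, 11): e=[46,-10,20] → .
    (2,6)@(5, 13): e=[26,26,4] → X
  covered (7 px):
    . . . . . . . . X
    . . . . . . . X .
    . . . . . . X . .
    . . . . . X . . .
    . . . . X . . . .
    . . . X . . . . .
    . . X . . . . . .
    . . . . . . . . .
    . . . . . . . . .
    . . . . . . . . .
    . . . . . . . . .
T2:
  2·area = 80  (B↔C swapped to make it positive)
  edge (9, 13)→(4, 18): d=(-5,5) inclusive
  edge (4, 18)→(6, 0): d=(2,-18) inclusive
  edge (6, 0)→(9, 13): d=(3,13) inclusive
    (3,2)@(7, 5): e=[50,28,2] → X
    (4,2)@(9, 5): e=[40,64,-24] → .
    (8,2)@(17, 5): e=[0,208,-128] → .  [on edge]
    (3,3)@(7, 7): e=[40,32,8] → X
    (4,3)@(9, 7): e=[30,68,-18] → .
    (7,3)@(15, 7): e=[0,176,-96] → .  [on edge]
    (2,4)@(5, 9): e=[40,0,40] → X  [on edge]
    (4,4)@(9, 9): e=[20,72,-12] → .
    (6,4)@(13, 9): e=[0,144,-64] → .  [on edge]
    (2,5)@(5, 11): e=[30,4,46] → X
    (4,5)@(9, 11): e=[10,76,-6] → .
    (5,5)@(11, 11): e=[0,112,-32] → .  [on edge]
    (4,6)@(9, 13): e=[0,80,0] → X  [on edge]
    (3,7)@(7, 15): e=[0,48,32] → X  [on edge]
    (2,8)@(5, 17): e=[0,16,64] → X  [on edge]
    (1,9)@(3, 19): e=[0,-16,96] → .  [on edge]
    (0,10)@(1, 21): e=[0,-48,128] → .  [on edge]
  covered (12 px):
    . . . . . . . . .
    . . . . . . . . .
    . . . X . . . . .
    . . . X . . . . .
    . . X X . . . . .
    . . X X . . . . .
    . . X X X . . . .
    . . X X . . . . .
    . . X . . . . . .
    . . . . . . . . .
    . . . . . . . . .
T3:
  degenerate (2·area = 0) — covers nothing
T4:
  2·area = 142
  edge (8, 19)→(1, 18): d=(-7,-1) inclusive
  edge (1, 18)→(17, 0): d=(16,-18) inclusive
  edge (17, 0)→(8, 19): d=(-9,19) inclusive
    (7,1)@(15, 3): e=[119,12,11] → X
    (8,1)@(17, 3): e=[121,48,-27] → .
    (6,2)@(13, 5): e=[103,8,31] → X
    (7,2)@(15, 5): e=[105,44,-7] → .
    (5,3)@(11, 7): e=[87,4,51] → X
    (7,3)@(15, 7): e=[91,76,-25] → .
    (4,4)@(9, 9): e=[71,0,71] → X  [on edge]
    (6,4)@(13, 9): e=[75,72,-5] → .
    (4,5)@(9, 11): e=[57,32,53] → X
    (6,5)@(13, 11): e=[61,104,-23] → .
    (3,6)@(7, 13): e=[41,28,73] → X
    (5,6)@(11, 13): e=[45,100,-3] → .
  covered (16 px):
    . . . . . . . . .
    . . . . . . . X .
    . . . . . . X . .
    . . . . . X X . .
    . . . . X X . . .
    . . . . X X . . .
    . . . X X . . . .
    . . X X X . . . .
    . X X X . . . . .
    . . . . . . . . .
    . . . . . . . . .

Z-buffer (winner per pixel, '.' = empty):
  . . . . 0 0 0 . 1
  . . . . 0 0 . 4 .
  . . . 2 . . 4 . .
  . . . 2 . 4 4 . .
  . . 2 2 4 4 . . .
  . . 2 2 4 4 . . .
  . . 2 2 2 . . . .
  . . 2 2 4 . . . .
  . 4 2 4 . . . . .
  . . . . . . . . .
  . . . . . . . . .

Result: -1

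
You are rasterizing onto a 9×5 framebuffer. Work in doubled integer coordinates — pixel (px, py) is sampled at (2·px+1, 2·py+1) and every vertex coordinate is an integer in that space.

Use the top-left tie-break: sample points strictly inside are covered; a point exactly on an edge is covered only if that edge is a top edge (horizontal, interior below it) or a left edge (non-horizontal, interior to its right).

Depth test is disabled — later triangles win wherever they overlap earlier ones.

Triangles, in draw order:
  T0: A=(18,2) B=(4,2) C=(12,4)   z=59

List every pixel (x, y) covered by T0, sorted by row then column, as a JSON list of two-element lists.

T0:
  2·area = 28  (B↔C swapped to make it positive)
  edge (18, 2)→(12, 4): d=(-6,2) right/bottom  bias=-1
  edge (12, 4)→(4, 2): d=(-8,-2) top-left  bias=+0
  edge (4, 2)→(18, 2): d=(14,0) top-left  bias=+0
    (4,1)@(9, 3): e=[12,2,14] → X
    (5,1)@(11, 3): e=[8,6,14] → X
    (6,1)@(13, 3): e=[4,10,14] → X
    (7,1)@(15, 3): e=[0,14,14] → .  [on edge]
    (4,2)@(9, 5): e=[0,-14,42] → .  [on edge]
    (5,2)@(11, 5): e=[-4,-10,42] → .
    (6,2)@(13, 5): e=[-8,-6,42] → .
    (1,3)@(3, 7): e=[0,-42,70] → .  [on edge]
  covered (3 px):
    . . . . . . . . .
    . . . . X X X . .
    . . . . . . . . .
    . . . . . . . . .
    . . . . . . . . .

Final: [[4,1],[5,1],[6,1]]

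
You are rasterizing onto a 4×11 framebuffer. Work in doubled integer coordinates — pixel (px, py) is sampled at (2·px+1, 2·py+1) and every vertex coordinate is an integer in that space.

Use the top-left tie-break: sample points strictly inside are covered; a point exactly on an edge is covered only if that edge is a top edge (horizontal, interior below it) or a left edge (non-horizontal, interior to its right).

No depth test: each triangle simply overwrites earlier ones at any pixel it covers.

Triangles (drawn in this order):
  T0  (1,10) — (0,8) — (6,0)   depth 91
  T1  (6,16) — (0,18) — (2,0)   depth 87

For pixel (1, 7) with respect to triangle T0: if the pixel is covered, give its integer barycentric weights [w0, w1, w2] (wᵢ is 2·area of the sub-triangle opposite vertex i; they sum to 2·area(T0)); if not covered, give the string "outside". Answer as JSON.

T0:
  2·area = 20
  edge (1, 10)→(0, 8): d=(-1,-2) top-left  bias=+0
  edge (0, 8)→(6, 0): d=(6,-8) top-left  bias=+0
  edge (6, 0)→(1, 10): d=(-5,10) right/bottom  bias=-1
    (1,2)@(3, 5): e=[9,6,5] → #
    (2,2)@(5, 5): e=[13,22,-15] → ·
    (0,3)@(1, 7): e=[3,2,15] → #
    (1,3)@(3, 7): e=[7,18,-5] → ·
    (0,4)@(1, 9): e=[1,14,5] → #
    (1,4)@(3, 9): e=[5,30,-15] → ·
    (0,5)@(1, 11): e=[-1,26,-5] → ·
  covered (3 px):
    · · · ·
    · · · ·
    · # · ·
    # · · ·
    # · · ·
    · · · ·
    · · · ·
    · · · ·
    · · · ·
    · · · ·
    · · · ·
T1:
  2·area = 104
  edge (6, 16)→(0, 18): d=(-6,2) right/bottom  bias=-1
  edge (0, 18)→(2, 0): d=(2,-18) top-left  bias=+0
  edge (2, 0)→(6, 16): d=(4,16) right/bottom  bias=-1
    (1,2)@(3, 5): e=[72,28,4] → #
    (2,2)@(5, 5): e=[68,64,-28] → ·
    (1,3)@(3, 7): e=[60,32,12] → #
    (2,3)@(5, 7): e=[56,68,-20] → ·
    (0,4)@(1, 9): e=[52,0,52] → #  [on edge]
    (2,4)@(5, 9): e=[44,72,-12] → ·
    (0,5)@(1, 11): e=[40,4,60] → #
    (2,5)@(5, 11): e=[32,76,-4] → ·
    (0,6)@(1, 13): e=[28,8,68] → #
    (2,6)@(5, 13): e=[20,80,4] → #
    (3,6)@(7, 13): e=[16,116,-28] → ·
    (0,7)@(1, 15): e=[16,12,76] → #
    (1,8)@(3, 17): e=[0,52,52] → ·  [on edge]
  covered (13 px):
    · · · ·
    · · · ·
    · # · ·
    · # · ·
    # # · ·
    # # · ·
    # # # ·
    # # # ·
    # · · ·
    · · · ·
    · · · ·

Result: "outside"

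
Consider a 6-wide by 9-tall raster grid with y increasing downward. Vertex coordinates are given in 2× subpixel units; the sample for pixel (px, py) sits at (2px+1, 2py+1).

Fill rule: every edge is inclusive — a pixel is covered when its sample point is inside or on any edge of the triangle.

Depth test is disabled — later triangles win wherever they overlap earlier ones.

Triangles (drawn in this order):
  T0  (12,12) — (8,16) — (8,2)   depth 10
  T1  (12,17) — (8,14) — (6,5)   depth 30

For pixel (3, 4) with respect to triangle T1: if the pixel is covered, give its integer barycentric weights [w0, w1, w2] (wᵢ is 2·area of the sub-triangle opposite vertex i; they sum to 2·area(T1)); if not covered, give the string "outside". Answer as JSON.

T0:
  2·area = 56
  edge (12, 12)→(8, 16): d=(-4,4) inclusive
  edge (8, 16)→(8, 2): d=(0,-14) inclusive
  edge (8, 2)→(12, 12): d=(4,10) inclusive
    (4,2)@(9, 5): e=[40,14,2] → #
    (5,2)@(11, 5): e=[32,42,-18] → ·
    (4,3)@(9, 7): e=[32,14,10] → #
    (5,3)@(11, 7): e=[24,42,-10] → ·
    (4,4)@(9, 9): e=[24,14,18] → #
    (5,4)@(11, 9): e=[16,42,-2] → ·
    (4,5)@(9, 11): e=[16,14,26] → #
    (5,5)@(11, 11): e=[8,42,6] → #
    (4,6)@(9, 13): e=[8,14,34] → #
    (5,6)@(11, 13): e=[0,42,14] → #  [on edge]
    (4,7)@(9, 15): e=[0,14,42] → #  [on edge]
    (5,7)@(11, 15): e=[-8,42,22] → ·
    (3,8)@(7, 17): e=[0,-14,70] → ·  [on edge]
  covered (8 px):
    · · · · · ·
    · · · · · ·
    · · · · # ·
    · · · · # ·
    · · · · # ·
    · · · · # #
    · · · · # #
    · · · · # ·
    · · · · · ·
T1:
  2·area = 30
  edge (12, 17)→(8, 14): d=(-4,-3) inclusive
  edge (8, 14)→(6, 5): d=(-2,-9) inclusive
  edge (6, 5)→(12, 17): d=(6,12) inclusive
    (2,1)@(5, 3): e=[35,-5,0] → ·  [on edge]
    (3,3)@(7, 7): e=[25,5,0] → #  [on edge]
    (4,3)@(9, 7): e=[31,23,-24] → ·
    (3,4)@(7, 9): e=[17,1,12] → #
    (4,4)@(9, 9): e=[23,19,-12] → ·
    (3,5)@(7, 11): e=[9,-3,24] → ·
    (4,5)@(9, 11): e=[15,15,0] → #  [on edge]
    (5,5)@(11, 11): e=[21,33,-24] → ·
    (4,6)@(9, 13): e=[7,11,12] → #
    (5,6)@(11, 13): e=[13,29,-12] → ·
    (4,7)@(9, 15): e=[-1,7,24] → ·
    (5,7)@(11, 15): e=[5,25,0] → #  [on edge]
  covered (5 px):
    · · · · · ·
    · · · · · ·
    · · · · · ·
    · · · # · ·
    · · · # · ·
    · · · · # ·
    · · · · # ·
    · · · · · #
    · · · · · ·

Result: [1,12,17]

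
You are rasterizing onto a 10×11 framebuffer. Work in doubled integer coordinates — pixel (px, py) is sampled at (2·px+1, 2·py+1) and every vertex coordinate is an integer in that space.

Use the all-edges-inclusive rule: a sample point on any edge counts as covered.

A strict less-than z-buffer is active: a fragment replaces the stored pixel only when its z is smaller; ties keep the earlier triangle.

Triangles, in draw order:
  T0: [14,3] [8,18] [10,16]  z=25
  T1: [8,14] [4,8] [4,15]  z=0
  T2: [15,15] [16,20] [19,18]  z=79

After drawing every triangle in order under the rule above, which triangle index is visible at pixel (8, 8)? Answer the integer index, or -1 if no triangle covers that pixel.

T0:
  2·area = 18  (B↔C swapped to make it positive)
  edge (14, 3)→(10, 16): d=(-4,13) inclusive
  edge (10, 16)→(8, 18): d=(-2,2) inclusive
  edge (8, 18)→(14, 3): d=(6,-15) inclusive
    (9,3)@(19, 7): e=[-81,0,99] → ·  [on edge]
    (8,4)@(17, 9): e=[-63,0,81] → ·  [on edge]
    (5,5)@(11, 11): e=[7,8,3] → #
    (6,5)@(13, 11): e=[-19,4,33] → ·
    (7,5)@(15, 11): e=[-45,0,63] → ·  [on edge]
    (5,6)@(11, 13): e=[-1,4,15] → ·
    (6,6)@(13, 13): e=[-27,0,45] → ·  [on edge]
    (5,7)@(11, 15): e=[-9,0,27] → ·  [on edge]
    (4,8)@(9, 17): e=[9,0,9] → #  [on edge]
    (5,8)@(11, 17): e=[-17,-4,39] → ·
    (3,9)@(7, 19): e=[27,0,-9] → ·  [on edge]
    (4,9)@(9, 19): e=[1,-4,21] → ·
    (2,10)@(5, 21): e=[45,0,-27] → ·  [on edge]
  covered (2 px):
    · · · · · · · · · ·
    · · · · · · · · · ·
    · · · · · · · · · ·
    · · · · · · · · · ·
    · · · · · · · · · ·
    · · · · · # · · · ·
    · · · · · · · · · ·
    · · · · · · · · · ·
    · · · · # · · · · ·
    · · · · · · · · · ·
    · · · · · · · · · ·
T1:
  2·area = 28  (B↔C swapped to make it positive)
  edge (8, 14)→(4, 15): d=(-4,1) inclusive
  edge (4, 15)→(4, 8): d=(0,-7) inclusive
  edge (4, 8)→(8, 14): d=(4,6) inclusive
    (2,5)@(5, 11): e=[15,7,6] → #
    (3,5)@(7, 11): e=[13,21,-6] → ·
    (2,6)@(5, 13): e=[7,7,14] → #
    (3,6)@(7, 13): e=[5,21,2] → #
    (4,6)@(9, 13): e=[3,35,-10] → ·
    (2,7)@(5, 15): e=[-1,7,22] → ·
    (3,7)@(7, 15): e=[-3,21,10] → ·
  covered (3 px):
    · · · · · · · · · ·
    · · · · · · · · · ·
    · · · · · · · · · ·
    · · · · · · · · · ·
    · · · · · · · · · ·
    · · # · · · · · · ·
    · · # # · · · · · ·
    · · · · · · · · · ·
    · · · · · · · · · ·
    · · · · · · · · · ·
    · · · · · · · · · ·
T2:
  2·area = 17  (B↔C swapped to make it positive)
  edge (15, 15)→(19, 18): d=(4,3) inclusive
  edge (19, 18)→(16, 20): d=(-3,2) inclusive
  edge (16, 20)→(15, 15): d=(-1,-5) inclusive
    (6,2)@(13, 5): e=[-34,51,0] → ·  [on edge]
    (3,4)@(7, 9): e=[0,51,-34] → ·  [on edge]
    (7,7)@(15, 15): e=[0,17,0] → #  [on edge]
    (8,7)@(17, 15): e=[-6,13,10] → ·
    (7,8)@(15, 17): e=[8,11,-2] → ·
    (8,8)@(17, 17): e=[2,7,8] → #
    (9,8)@(19, 17): e=[-4,3,18] → ·
    (8,9)@(17, 19): e=[10,1,6] → #
    (9,9)@(19, 19): e=[4,-3,16] → ·
    (8,10)@(17, 21): e=[18,-5,4] → ·
  covered (3 px):
    · · · · · · · · · ·
    · · · · · · · · · ·
    · · · · · · · · · ·
    · · · · · · · · · ·
    · · · · · · · · · ·
    · · · · · · · · · ·
    · · · · · · · · · ·
    · · · · · · · # · ·
    · · · · · · · · # ·
    · · · · · · · · # ·
    · · · · · · · · · ·

Z-buffer (winner per pixel, '.' = empty):
  . . . . . . . . . .
  . . . . . . . . . .
  . . . . . . . . . .
  . . . . . . . . . .
  . . . . . . . . . .
  . . 1 . . 0 . . . .
  . . 1 1 . . . . . .
  . . . . . . . 2 . .
  . . . . 0 . . . 2 .
  . . . . . . . . 2 .
  . . . . . . . . . .

Answer: 2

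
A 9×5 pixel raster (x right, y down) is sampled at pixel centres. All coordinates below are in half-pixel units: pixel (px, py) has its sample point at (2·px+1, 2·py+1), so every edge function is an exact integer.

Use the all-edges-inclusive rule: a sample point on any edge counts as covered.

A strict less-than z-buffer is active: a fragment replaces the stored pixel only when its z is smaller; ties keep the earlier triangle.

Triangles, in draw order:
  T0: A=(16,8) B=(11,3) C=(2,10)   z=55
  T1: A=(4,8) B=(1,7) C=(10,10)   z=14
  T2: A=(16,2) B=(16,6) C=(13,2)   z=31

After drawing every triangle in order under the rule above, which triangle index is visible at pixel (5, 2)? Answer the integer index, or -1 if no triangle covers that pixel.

T0:
  2·area = 80  (B↔C swapped to make it positive)
  edge (16, 8)→(2, 10): d=(-14,2) inclusive
  edge (2, 10)→(11, 3): d=(9,-7) inclusive
  edge (11, 3)→(16, 8): d=(5,5) inclusive
    (4,0)@(9, 1): e=[112,-32,0] → ·  [on edge]
    (5,1)@(11, 3): e=[80,0,0] → █  [on edge]
    (6,1)@(13, 3): e=[76,14,-10] → ·
    (4,2)@(9, 5): e=[56,4,20] → █
    (6,2)@(13, 5): e=[48,32,0] → █  [on edge]
    (7,2)@(15, 5): e=[44,46,-10] → ·
    (3,3)@(7, 7): e=[32,8,40] → █
    (7,3)@(15, 7): e=[16,64,0] → █  [on edge]
    (8,3)@(17, 7): e=[12,78,-10] → ·
    (2,4)@(5, 9): e=[8,12,60] → █
    (4,4)@(9, 9): e=[0,40,40] → █  [on edge]
    (5,4)@(11, 9): e=[-4,54,30] → ·
    (8,4)@(17, 9): e=[-16,96,0] → ·  [on edge]
  covered (12 px):
    · · · · · · · · ·
    · · · · · █ · · ·
    · · · · █ █ █ · ·
    · · · █ █ █ █ █ ·
    · · █ █ █ · · · ·
T1:
  degenerate (2·area = 0) — covers nothing
T2:
  2·area = 12
  edge (16, 2)→(16, 6): d=(0,4) inclusive
  edge (16, 6)→(13, 2): d=(-3,-4) inclusive
  edge (13, 2)→(16, 2): d=(3,0) inclusive
    (7,1)@(15, 3): e=[4,5,3] → █
    (8,1)@(17, 3): e=[-4,13,3] → ·
    (7,2)@(15, 5): e=[4,-1,9] → ·
  covered (1 px):
    · · · · · · · · ·
    · · · · · · · █ ·
    · · · · · · · · ·
    · · · · · · · · ·
    · · · · · · · · ·

Z-buffer (winner per pixel, '.' = empty):
  . . . . . . . . .
  . . . . . 0 . 2 .
  . . . . 0 0 0 . .
  . . . 0 0 0 0 0 .
  . . 0 0 0 . . . .

Answer: 0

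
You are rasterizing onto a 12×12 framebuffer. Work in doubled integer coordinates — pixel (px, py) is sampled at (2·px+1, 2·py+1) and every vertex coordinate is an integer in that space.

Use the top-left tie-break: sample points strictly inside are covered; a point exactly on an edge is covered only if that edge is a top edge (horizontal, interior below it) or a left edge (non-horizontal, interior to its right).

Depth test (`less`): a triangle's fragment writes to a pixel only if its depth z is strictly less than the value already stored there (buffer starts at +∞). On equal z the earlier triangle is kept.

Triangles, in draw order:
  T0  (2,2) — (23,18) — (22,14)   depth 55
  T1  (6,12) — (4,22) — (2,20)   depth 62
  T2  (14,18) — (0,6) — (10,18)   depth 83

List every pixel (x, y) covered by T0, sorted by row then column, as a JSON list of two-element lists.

T0:
  2·area = 68  (B↔C swapped to make it positive)
  edge (2, 2)→(22, 14): d=(20,12) right/bottom  bias=-1
  edge (22, 14)→(23, 18): d=(1,4) right/bottom  bias=-1
  edge (23, 18)→(2, 2): d=(-21,-16) top-left  bias=+0
    (3,2)@(7, 5): e=[0,51,17] → .  [on edge]
    (4,3)@(9, 7): e=[16,45,7] → X
    (5,3)@(11, 7): e=[-8,37,39] → .
    (4,4)@(9, 9): e=[56,47,-35] → .
    (6,4)@(13, 9): e=[8,31,29] → X
    (7,4)@(15, 9): e=[-16,23,61] → .
    (6,5)@(13, 11): e=[48,33,-13] → .
    (7,5)@(15, 11): e=[24,25,19] → X
    (8,5)@(17, 11): e=[0,17,51] → .  [on edge]
    (7,6)@(15, 13): e=[64,27,-23] → .
    (8,6)@(17, 13): e=[40,19,9] → X
    (9,6)@(19, 13): e=[16,11,41] → X
  covered (6 px):
    . . . . . . . . . . . .
    . . . . . . . . . . . .
    . . . . . . . . . . . .
    . . . . X . . . . . . .
    . . . . . . X . . . . .
    . . . . . . . X . . . .
    . . . . . . . . X X . .
    . . . . . . . . . . X .
    . . . . . . . . . . . .
    . . . . . . . . . . . .
    . . . . . . . . . . . .
    . . . . . . . . . . . .
T1:
  2·area = 24
  edge (6, 12)→(4, 22): d=(-2,10) right/bottom  bias=-1
  edge (4, 22)→(2, 20): d=(-2,-2) top-left  bias=+0
  edge (2, 20)→(6, 12): d=(4,-8) top-left  bias=+0
    (3,3)@(7, 7): e=[0,36,-12] → .  [on edge]
    (2,7)@(5, 15): e=[4,16,4] → X
    (3,7)@(7, 15): e=[-16,20,20] → .
    (2,8)@(5, 17): e=[0,12,12] → .  [on edge]
    (0,9)@(1, 19): e=[36,0,-12] → .  [on edge]
    (1,9)@(3, 19): e=[16,4,4] → X
    (2,9)@(5, 19): e=[-4,8,20] → .
    (1,10)@(3, 21): e=[12,0,12] → X  [on edge]
    (2,10)@(5, 21): e=[-8,4,28] → .
    (1,11)@(3, 23): e=[8,-4,20] → .
    (2,11)@(5, 23): e=[-12,0,36] → .  [on edge]
  covered (3 px):
    . . . . . . . . . . . .
    . . . . . . . . . . . .
    . . . . . . . . . . . .
    . . . . . . . . . . . .
    . . . . . . . . . . . .
    . . . . . . . . . . . .
    . . . . . . . . . . . .
    . . X . . . . . . . . .
    . . . . . . . . . . . .
    . X . . . . . . . . . .
    . X . . . . . . . . . .
    . . . . . . . . . . . .
T2:
  2·area = 48  (B↔C swapped to make it positive)
  edge (14, 18)→(10, 18): d=(-4,0) right/bottom  bias=-1
  edge (10, 18)→(0, 6): d=(-10,-12) top-left  bias=+0
  edge (0, 6)→(14, 18): d=(14,12) right/bottom  bias=-1
    (0,3)@(1, 7): e=[44,2,2] → X
    (1,3)@(3, 7): e=[44,26,-22] → .
    (0,4)@(1, 9): e=[36,-18,30] → .
    (1,4)@(3, 9): e=[36,6,6] → X
    (2,4)@(5, 9): e=[36,30,-18] → .
    (1,5)@(3, 11): e=[28,-14,34] → .
    (2,5)@(5, 11): e=[28,10,10] → X
    (3,5)@(7, 11): e=[28,34,-14] → .
    (2,6)@(5, 13): e=[20,-10,38] → .
    (3,6)@(7, 13): e=[20,14,14] → X
    (4,6)@(9, 13): e=[20,38,-10] → .
    (3,7)@(7, 15): e=[12,-6,42] → .
  covered (6 px):
    . . . . . . . . . . . .
    . . . . . . . . . . . .
    . . . . . . . . . . . .
    X . . . . . . . . . . .
    . X . . . . . . . . . .
    . . X . . . . . . . . .
    . . . X . . . . . . . .
    . . . . X . . . . . . .
    . . . . . X . . . . . .
    . . . . . . . . . . . .
    . . . . . . . . . . . .
    . . . . . . . . . . . .

Result: [[4,3],[6,4],[7,5],[8,6],[9,6],[10,7]]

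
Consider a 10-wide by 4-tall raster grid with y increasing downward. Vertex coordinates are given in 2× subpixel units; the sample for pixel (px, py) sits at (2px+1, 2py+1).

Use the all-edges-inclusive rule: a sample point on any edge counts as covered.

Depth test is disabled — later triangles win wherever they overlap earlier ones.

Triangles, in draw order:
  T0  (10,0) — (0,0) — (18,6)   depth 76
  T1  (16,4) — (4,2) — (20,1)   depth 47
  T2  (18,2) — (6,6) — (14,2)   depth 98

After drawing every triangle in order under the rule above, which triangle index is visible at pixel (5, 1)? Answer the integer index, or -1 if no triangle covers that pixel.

T0:
  2·area = 60  (B↔C swapped to make it positive)
  edge (10, 0)→(18, 6): d=(8,6) inclusive
  edge (18, 6)→(0, 0): d=(-18,-6) inclusive
  edge (0, 0)→(10, 0): d=(10,0) inclusive
    (1,0)@(3, 1): e=[50,0,10] → █  [on edge]
    (2,0)@(5, 1): e=[38,12,10] → █
    (3,0)@(7, 1): e=[26,24,10] → █
    (4,0)@(9, 1): e=[14,36,10] → █
    (5,0)@(11, 1): e=[2,48,10] → █
    (6,0)@(13, 1): e=[-10,60,10] → ·
    (1,1)@(3, 3): e=[66,-36,30] → ·
    (2,1)@(5, 3): e=[54,-24,30] → ·
    (3,1)@(7, 3): e=[42,-12,30] → ·
    (4,1)@(9, 3): e=[30,0,30] → █  [on edge]
    (6,1)@(13, 3): e=[6,24,30] → █
    (7,1)@(15, 3): e=[-6,36,30] → ·
    (7,2)@(15, 5): e=[10,0,50] → █  [on edge]
  covered (9 px):
    · █ █ █ █ █ · · · ·
    · · · · █ █ █ · · ·
    · · · · · · · █ · ·
    · · · · · · · · · ·
T1:
  2·area = 44
  edge (16, 4)→(4, 2): d=(-12,-2) inclusive
  edge (4, 2)→(20, 1): d=(16,-1) inclusive
  edge (20, 1)→(16, 4): d=(-4,3) inclusive
    (5,1)@(11, 3): e=[2,23,19] → █
    (6,1)@(13, 3): e=[6,25,13] → █
    (7,1)@(15, 3): e=[10,27,7] → █
    (8,1)@(17, 3): e=[14,29,1] → █
    (9,1)@(19, 3): e=[18,31,-5] → ·
    (5,2)@(11, 5): e=[-22,55,11] → ·
    (6,2)@(13, 5): e=[-18,57,5] → ·
    (7,2)@(15, 5): e=[-14,59,-1] → ·
    (8,2)@(17, 5): e=[-10,61,-7] → ·
  covered (4 px):
    · · · · · · · · · ·
    · · · · · █ █ █ █ ·
    · · · · · · · · · ·
    · · · · · · · · · ·
T2:
  2·area = 16
  edge (18, 2)→(6, 6): d=(-12,4) inclusive
  edge (6, 6)→(14, 2): d=(8,-4) inclusive
  edge (14, 2)→(18, 2): d=(4,0) inclusive
    (6,1)@(13, 3): e=[8,4,4] → █
    (7,1)@(15, 3): e=[0,12,4] → █  [on edge]
    (8,1)@(17, 3): e=[-8,20,4] → ·
    (4,2)@(9, 5): e=[0,4,12] → █  [on edge]
    (5,2)@(11, 5): e=[-8,12,12] → ·
    (6,2)@(13, 5): e=[-16,20,12] → ·
    (7,2)@(15, 5): e=[-24,28,12] → ·
    (1,3)@(3, 7): e=[0,-4,20] → ·  [on edge]
    (4,3)@(9, 7): e=[-24,20,20] → ·
  covered (3 px):
    · · · · · · · · · ·
    · · · · · · █ █ · ·
    · · · · █ · · · · ·
    · · · · · · · · · ·

Z-buffer (winner per pixel, '.' = empty):
  . 0 0 0 0 0 . . . .
  . . . . 0 1 2 2 1 .
  . . . . 2 . . 0 . .
  . . . . . . . . . .

Answer: 1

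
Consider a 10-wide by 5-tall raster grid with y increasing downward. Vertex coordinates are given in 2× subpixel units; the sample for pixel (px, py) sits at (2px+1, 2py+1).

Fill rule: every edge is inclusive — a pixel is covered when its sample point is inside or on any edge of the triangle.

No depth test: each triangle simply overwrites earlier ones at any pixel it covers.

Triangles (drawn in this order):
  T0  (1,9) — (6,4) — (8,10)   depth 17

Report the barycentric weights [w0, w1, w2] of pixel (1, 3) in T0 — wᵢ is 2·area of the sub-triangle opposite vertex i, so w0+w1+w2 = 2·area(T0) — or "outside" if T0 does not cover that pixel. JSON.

T0:
  2·area = 40
  edge (1, 9)→(6, 4): d=(5,-5) inclusive
  edge (6, 4)→(8, 10): d=(2,6) inclusive
  edge (8, 10)→(1, 9): d=(-7,-1) inclusive
    (2,0)@(5, 1): e=[-20,0,60] → .  [on edge]
    (4,0)@(9, 1): e=[0,-24,64] → .  [on edge]
    (3,1)@(7, 3): e=[0,-8,48] → .  [on edge]
    (2,2)@(5, 5): e=[0,8,32] → X  [on edge]
    (3,2)@(7, 5): e=[10,-4,34] → .
    (1,3)@(3, 7): e=[0,24,16] → X  [on edge]
    (3,3)@(7, 7): e=[20,0,20] → X  [on edge]
    (4,3)@(9, 7): e=[30,-12,22] → .
    (0,4)@(1, 9): e=[0,40,0] → X  [on edge]
    (4,4)@(9, 9): e=[40,-8,8] → .
  covered (8 px):
    . . . . . . . . . .
    . . . . . . . . . .
    . . X . . . . . . .
    . X X X . . . . . .
    X X X X . . . . . .

Final: [24,16,0]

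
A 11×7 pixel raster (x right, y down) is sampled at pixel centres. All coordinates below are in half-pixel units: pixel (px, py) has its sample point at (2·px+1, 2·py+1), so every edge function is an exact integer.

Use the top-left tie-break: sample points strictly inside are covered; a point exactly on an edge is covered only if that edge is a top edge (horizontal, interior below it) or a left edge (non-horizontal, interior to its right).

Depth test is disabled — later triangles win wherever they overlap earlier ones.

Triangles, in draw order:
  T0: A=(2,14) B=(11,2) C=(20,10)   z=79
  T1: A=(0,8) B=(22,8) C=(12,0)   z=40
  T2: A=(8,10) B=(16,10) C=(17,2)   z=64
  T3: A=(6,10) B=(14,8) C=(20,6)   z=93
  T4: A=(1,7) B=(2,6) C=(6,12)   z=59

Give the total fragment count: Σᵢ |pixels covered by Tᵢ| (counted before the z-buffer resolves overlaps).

T0:
  2·area = 180
  edge (2, 14)→(11, 2): d=(9,-12) top-left  bias=+0
  edge (11, 2)→(20, 10): d=(9,8) right/bottom  bias=-1
  edge (20, 10)→(2, 14): d=(-18,4) right/bottom  bias=-1
    (5,1)@(11, 3): e=[9,9,162] → X
    (6,1)@(13, 3): e=[33,-7,154] → .
    (4,2)@(9, 5): e=[3,43,134] → X
    (6,2)@(13, 5): e=[51,11,118] → X
    (7,2)@(15, 5): e=[75,-5,110] → .
    (4,3)@(9, 7): e=[21,61,98] → X
    (7,3)@(15, 7): e=[93,13,74] → X
    (8,3)@(17, 7): e=[117,-3,66] → .
    (3,4)@(7, 9): e=[15,95,70] → X
    (8,4)@(17, 9): e=[135,15,30] → X
    (9,4)@(19, 9): e=[159,-1,22] → .
    (2,5)@(5, 11): e=[9,129,42] → X
  covered (22 px):
    . . . . . . . . . . .
    . . . . . X . . . . .
    . . . . X X X . . . .
    . . . . X X X X . . .
    . . . X X X X X X . .
    . . X X X X X X . . .
    . X X . . . . . . . .
T1:
  2·area = 176  (B↔C swapped to make it positive)
  edge (0, 8)→(12, 0): d=(12,-8) top-left  bias=+0
  edge (12, 0)→(22, 8): d=(10,8) right/bottom  bias=-1
  edge (22, 8)→(0, 8): d=(-22,0) right/bottom  bias=-1
    (5,0)@(11, 1): e=[4,18,154] → X
    (6,0)@(13, 1): e=[20,2,154] → X
    (7,0)@(15, 1): e=[36,-14,154] → .
    (4,1)@(9, 3): e=[12,54,110] → X
    (7,1)@(15, 3): e=[60,6,110] → X
    (8,1)@(17, 3): e=[76,-10,110] → .
    (2,2)@(5, 5): e=[4,106,66] → X
    (3,2)@(7, 5): e=[20,90,66] → X
    (8,2)@(17, 5): e=[100,10,66] → X
    (9,2)@(19, 5): e=[116,-6,66] → .
    (1,3)@(3, 7): e=[12,142,22] → X
    (9,3)@(19, 7): e=[140,14,22] → X
  covered (22 px):
    . . . . . X X . . . .
    . . . . X X X X . . .
    . . X X X X X X X . .
    . X X X X X X X X X .
    . . . . . . . . . . .
    . . . . . . . . . . .
    . . . . . . . . . . .
T2:
  2·area = 64  (B↔C swapped to make it positive)
  edge (8, 10)→(17, 2): d=(9,-8) top-left  bias=+0
  edge (17, 2)→(16, 10): d=(-1,8) right/bottom  bias=-1
  edge (16, 10)→(8, 10): d=(-8,0) right/bottom  bias=-1
    (7,2)@(15, 5): e=[11,13,40] → X
    (8,2)@(17, 5): e=[27,-3,40] → .
    (6,3)@(13, 7): e=[13,27,24] → X
    (8,3)@(17, 7): e=[45,-5,24] → .
    (5,4)@(11, 9): e=[15,41,8] → X
    (8,4)@(17, 9): e=[63,-7,8] → .
    (5,5)@(11, 11): e=[33,39,-8] → .
    (6,5)@(13, 11): e=[49,23,-8] → .
    (7,5)@(15, 11): e=[65,7,-8] → .
  covered (6 px):
    . . . . . . . . . . .
    . . . . . . . . . . .
    . . . . . . . X . . .
    . . . . . . X X . . .
    . . . . . X X X . . .
    . . . . . . . . . . .
    . . . . . . . . . . .
T3:
  2·area = 4  (B↔C swapped to make it positive)
  edge (6, 10)→(20, 6): d=(14,-4) top-left  bias=+0
  edge (20, 6)→(14, 8): d=(-6,2) right/bottom  bias=-1
  edge (14, 8)→(6, 10): d=(-8,2) right/bottom  bias=-1
    (8,3)@(17, 7): e=[2,0,2] → .  [on edge]
    (5,4)@(11, 9): e=[6,0,-2] → .  [on edge]
    (2,5)@(5, 11): e=[10,0,-6] → .  [on edge]
  covered (0 px):
    . . . . . . . . . . .
    . . . . . . . . . . .
    . . . . . . . . . . .
    . . . . . . . . . . .
    . . . . . . . . . . .
    . . . . . . . . . . .
    . . . . . . . . . . .
T4:
  2·area = 10
  edge (1, 7)→(2, 6): d=(1,-1) top-left  bias=+0
  edge (2, 6)→(6, 12): d=(4,6) right/bottom  bias=-1
  edge (6, 12)→(1, 7): d=(-5,-5) top-left  bias=+0
    (3,0)@(7, 1): e=[0,-50,60] → .  [on edge]
    (2,1)@(5, 3): e=[0,-30,40] → .  [on edge]
    (1,2)@(3, 5): e=[0,-10,20] → .  [on edge]
    (0,3)@(1, 7): e=[0,10,0] → X  [on edge]
    (1,3)@(3, 7): e=[2,-2,10] → .
    (0,4)@(1, 9): e=[2,18,-10] → .
    (1,4)@(3, 9): e=[4,6,0] → X  [on edge]
    (2,4)@(5, 9): e=[6,-6,10] → .
    (1,5)@(3, 11): e=[6,14,-10] → .
    (2,5)@(5, 11): e=[8,2,0] → X  [on edge]
    (3,5)@(7, 11): e=[10,-10,10] → .
    (2,6)@(5, 13): e=[10,10,-10] → .
    (3,6)@(7, 13): e=[12,-2,0] → .  [on edge]
  covered (3 px):
    . . . . . . . . . . .
    . . . . . . . . . . .
    . . . . . . . . . . .
    X . . . . . . . . . .
    . X . . . . . . . . .
    . . X . . . . . . . .
    . . . . . . . . . . .

Result: 53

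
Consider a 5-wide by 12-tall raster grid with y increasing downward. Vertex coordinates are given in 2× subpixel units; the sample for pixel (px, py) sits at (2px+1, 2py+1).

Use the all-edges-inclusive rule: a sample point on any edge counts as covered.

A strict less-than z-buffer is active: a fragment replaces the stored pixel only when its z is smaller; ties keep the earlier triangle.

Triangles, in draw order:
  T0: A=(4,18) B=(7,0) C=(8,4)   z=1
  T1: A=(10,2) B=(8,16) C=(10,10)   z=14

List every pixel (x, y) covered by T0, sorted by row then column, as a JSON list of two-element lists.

T0:
  2·area = 30
  edge (4, 18)→(7, 0): d=(3,-18) inclusive
  edge (7, 0)→(8, 4): d=(1,4) inclusive
  edge (8, 4)→(4, 18): d=(-4,14) inclusive
    (3,0)@(7, 1): e=[3,1,26] → █
    (4,0)@(9, 1): e=[39,-7,-2] → ·
    (3,1)@(7, 3): e=[9,3,18] → █
    (4,1)@(9, 3): e=[45,-5,-10] → ·
    (3,2)@(7, 5): e=[15,5,10] → █
    (4,2)@(9, 5): e=[51,-3,-18] → ·
    (3,3)@(7, 7): e=[21,7,2] → █
    (4,3)@(9, 7): e=[57,-1,-26] → ·
    (3,4)@(7, 9): e=[27,9,-6] → ·
    (2,6)@(5, 13): e=[3,21,6] → █
    (3,6)@(7, 13): e=[39,13,-22] → ·
    (2,7)@(5, 15): e=[9,23,-2] → ·
  covered (5 px):
    · · · █ ·
    · · · █ ·
    · · · █ ·
    · · · █ ·
    · · · · ·
    · · · · ·
    · · █ · ·
    · · · · ·
    · · · · ·
    · · · · ·
    · · · · ·
    · · · · ·
T1:
  2·area = 16  (B↔C swapped to make it positive)
  edge (10, 2)→(10, 10): d=(0,8) inclusive
  edge (10, 10)→(8, 16): d=(-2,6) inclusive
  edge (8, 16)→(10, 2): d=(2,-14) inclusive
    (4,4)@(9, 9): e=[8,8,0] → █  [on edge]
    (4,5)@(9, 11): e=[8,4,4] → █
    (4,6)@(9, 13): e=[8,0,8] → █  [on edge]
    (4,7)@(9, 15): e=[8,-4,12] → ·
    (3,9)@(7, 19): e=[24,0,-8] → ·  [on edge]
    (3,11)@(7, 23): e=[24,-8,0] → ·  [on edge]
  covered (3 px):
    · · · · ·
    · · · · ·
    · · · · ·
    · · · · ·
    · · · · █
    · · · · █
    · · · · █
    · · · · ·
    · · · · ·
    · · · · ·
    · · · · ·
    · · · · ·

Result: [[3,0],[3,1],[3,2],[3,3],[2,6]]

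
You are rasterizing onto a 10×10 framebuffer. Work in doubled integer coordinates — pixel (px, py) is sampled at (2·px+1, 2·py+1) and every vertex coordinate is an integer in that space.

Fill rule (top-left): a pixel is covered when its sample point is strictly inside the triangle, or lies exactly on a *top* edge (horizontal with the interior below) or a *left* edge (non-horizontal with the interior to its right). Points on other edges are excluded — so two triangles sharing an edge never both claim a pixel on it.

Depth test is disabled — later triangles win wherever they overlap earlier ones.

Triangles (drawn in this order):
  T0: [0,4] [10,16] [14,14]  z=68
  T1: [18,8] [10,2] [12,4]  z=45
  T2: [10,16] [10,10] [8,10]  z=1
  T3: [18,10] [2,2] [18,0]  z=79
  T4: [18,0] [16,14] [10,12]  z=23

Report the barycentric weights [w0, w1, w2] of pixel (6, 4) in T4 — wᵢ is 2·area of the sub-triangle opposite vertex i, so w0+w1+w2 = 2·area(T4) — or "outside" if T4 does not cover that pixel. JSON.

T0:
  2·area = 68  (B↔C swapped to make it positive)
  edge (0, 4)→(14, 14): d=(14,10) right/bottom  bias=-1
  edge (14, 14)→(10, 16): d=(-4,2) right/bottom  bias=-1
  edge (10, 16)→(0, 4): d=(-10,-12) top-left  bias=+0
    (0,2)@(1, 5): e=[4,62,2] → #
    (1,2)@(3, 5): e=[-16,58,26] → ·
    (0,3)@(1, 7): e=[32,54,-18] → ·
    (1,3)@(3, 7): e=[12,50,6] → #
    (2,3)@(5, 7): e=[-8,46,30] → ·
    (1,4)@(3, 9): e=[40,42,-14] → ·
    (2,4)@(5, 9): e=[20,38,10] → #
    (3,4)@(7, 9): e=[0,34,34] → ·  [on edge]
    (2,5)@(5, 11): e=[48,30,-10] → ·
    (3,5)@(7, 11): e=[28,26,14] → #
    (4,5)@(9, 11): e=[8,22,38] → #
    (5,5)@(11, 11): e=[-12,18,62] → ·
  covered (8 px):
    · · · · · · · · · ·
    · · · · · · · · · ·
    # · · · · · · · · ·
    · # · · · · · · · ·
    · · # · · · · · · ·
    · · · # # · · · · ·
    · · · · # # · · · ·
    · · · · · # · · · ·
    · · · · · · · · · ·
    · · · · · · · · · ·
T1:
  2·area = 4  (B↔C swapped to make it positive)
  edge (18, 8)→(12, 4): d=(-6,-4) top-left  bias=+0
  edge (12, 4)→(10, 2): d=(-2,-2) top-left  bias=+0
  edge (10, 2)→(18, 8): d=(8,6) right/bottom  bias=-1
    (4,0)@(9, 1): e=[6,0,-2] → ·  [on edge]
    (5,1)@(11, 3): e=[2,0,2] → #  [on edge]
    (6,1)@(13, 3): e=[10,4,-10] → ·
    (5,2)@(11, 5): e=[-10,-4,18] → ·
    (6,2)@(13, 5): e=[-2,0,6] → ·  [on edge]
    (7,3)@(15, 7): e=[-6,0,10] → ·  [on edge]
    (8,4)@(17, 9): e=[-10,0,14] → ·  [on edge]
    (9,5)@(19, 11): e=[-14,0,18] → ·  [on edge]
  covered (1 px):
    · · · · · · · · · ·
    · · · · · # · · · ·
    · · · · · · · · · ·
    · · · · · · · · · ·
    · · · · · · · · · ·
    · · · · · · · · · ·
    · · · · · · · · · ·
    · · · · · · · · · ·
    · · · · · · · · · ·
    · · · · · · · · · ·
T2:
  2·area = 12  (B↔C swapped to make it positive)
  edge (10, 16)→(8, 10): d=(-2,-6) top-left  bias=+0
  edge (8, 10)→(10, 10): d=(2,0) top-left  bias=+0
  edge (10, 10)→(10, 16): d=(0,6) right/bottom  bias=-1
    (2,0)@(5, 1): e=[0,-18,30] → ·  [on edge]
    (3,3)@(7, 7): e=[0,-6,18] → ·  [on edge]
    (4,5)@(9, 11): e=[4,2,6] → #
    (5,5)@(11, 11): e=[16,2,-6] → ·
    (4,6)@(9, 13): e=[0,6,6] → #  [on edge]
    (5,6)@(11, 13): e=[12,6,-6] → ·
    (4,7)@(9, 15): e=[-4,10,6] → ·
    (5,9)@(11, 19): e=[0,18,-6] → ·  [on edge]
  covered (2 px):
    · · · · · · · · · ·
    · · · · · · · · · ·
    · · · · · · · · · ·
    · · · · · · · · · ·
    · · · · · · · · · ·
    · · · · # · · · · ·
    · · · · # · · · · ·
    · · · · · · · · · ·
    · · · · · · · · · ·
    · · · · · · · · · ·
T3:
  2·area = 160
  edge (18, 10)→(2, 2): d=(-16,-8) top-left  bias=+0
  edge (2, 2)→(18, 0): d=(16,-2) top-left  bias=+0
  edge (18, 0)→(18, 10): d=(0,10) right/bottom  bias=-1
    (5,0)@(11, 1): e=[88,2,70] → #
    (6,0)@(13, 1): e=[104,6,50] → #
    (7,0)@(15, 1): e=[120,10,30] → #
    (8,0)@(17, 1): e=[136,14,10] → #
    (9,0)@(19, 1): e=[152,18,-10] → ·
    (2,1)@(5, 3): e=[8,22,130] → #
    (3,1)@(7, 3): e=[24,26,110] → #
    (4,1)@(9, 3): e=[40,30,90] → #
    (9,1)@(19, 3): e=[120,50,-10] → ·
    (2,2)@(5, 5): e=[-24,54,130] → ·
    (3,2)@(7, 5): e=[-8,58,110] → ·
    (4,2)@(9, 5): e=[8,62,90] → #
  covered (20 px):
    · · · · · # # # # ·
    · · # # # # # # # ·
    · · · · # # # # # ·
    · · · · · · # # # ·
    · · · · · · · · # ·
    · · · · · · · · · ·
    · · · · · · · · · ·
    · · · · · · · · · ·
    · · · · · · · · · ·
    · · · · · · · · · ·
T4:
  2·area = 88
  edge (18, 0)→(16, 14): d=(-2,14) right/bottom  bias=-1
  edge (16, 14)→(10, 12): d=(-6,-2) top-left  bias=+0
  edge (10, 12)→(18, 0): d=(8,-12) top-left  bias=+0
    (8,1)@(17, 3): e=[8,68,12] → #
    (9,1)@(19, 3): e=[-20,72,36] → ·
    (7,2)@(15, 5): e=[32,52,4] → #
    (9,2)@(19, 5): e=[-24,60,52] → ·
    (7,3)@(15, 7): e=[28,40,20] → #
    (8,3)@(17, 7): e=[0,44,44] → ·  [on edge]
    (0,4)@(1, 9): e=[220,0,-132] → ·  [on edge]
    (6,4)@(13, 9): e=[52,24,12] → #
    (8,4)@(17, 9): e=[-4,32,60] → ·
    (3,5)@(7, 11): e=[132,0,-44] → ·  [on edge]
    (5,5)@(11, 11): e=[76,8,4] → #
    (8,5)@(17, 11): e=[-8,20,76] → ·
    (6,6)@(13, 13): e=[44,0,44] → #  [on edge]
    (9,7)@(19, 15): e=[-44,0,132] → ·  [on edge]
  covered (11 px):
    · · · · · · · · · ·
    · · · · · · · · # ·
    · · · · · · · # # ·
    · · · · · · · # · ·
    · · · · · · # # · ·
    · · · · · # # # · ·
    · · · · · · # # · ·
    · · · · · · · · · ·
    · · · · · · · · · ·
    · · · · · · · · · ·

Result: [24,12,52]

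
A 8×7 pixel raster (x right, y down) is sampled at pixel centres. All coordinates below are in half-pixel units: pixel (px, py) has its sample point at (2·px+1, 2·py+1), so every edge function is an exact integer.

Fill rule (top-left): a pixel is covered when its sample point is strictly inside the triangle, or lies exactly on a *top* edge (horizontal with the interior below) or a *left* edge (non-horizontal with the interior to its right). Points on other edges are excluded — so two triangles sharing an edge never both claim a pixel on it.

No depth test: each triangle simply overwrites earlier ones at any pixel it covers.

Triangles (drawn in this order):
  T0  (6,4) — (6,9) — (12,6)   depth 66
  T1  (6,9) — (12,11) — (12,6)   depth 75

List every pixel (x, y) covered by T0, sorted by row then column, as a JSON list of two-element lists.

T0:
  2·area = 30  (B↔C swapped to make it positive)
  edge (6, 4)→(12, 6): d=(6,2) right/bottom  bias=-1
  edge (12, 6)→(6, 9): d=(-6,3) right/bottom  bias=-1
  edge (6, 9)→(6, 4): d=(0,-5) top-left  bias=+0
    (1,1)@(3, 3): e=[0,45,-15] → ·  [on edge]
    (3,2)@(7, 5): e=[4,21,5] → █
    (4,2)@(9, 5): e=[0,15,15] → ·  [on edge]
    (3,3)@(7, 7): e=[16,9,5] → █
    (4,3)@(9, 7): e=[12,3,15] → █
    (5,3)@(11, 7): e=[8,-3,25] → ·
    (7,3)@(15, 7): e=[0,-15,45] → ·  [on edge]
    (3,4)@(7, 9): e=[28,-3,5] → ·
    (4,4)@(9, 9): e=[24,-9,15] → ·
  covered (3 px):
    · · · · · · · ·
    · · · · · · · ·
    · · · █ · · · ·
    · · · █ █ · · ·
    · · · · · · · ·
    · · · · · · · ·
    · · · · · · · ·
T1:
  2·area = 30  (B↔C swapped to make it positive)
  edge (6, 9)→(12, 6): d=(6,-3) top-left  bias=+0
  edge (12, 6)→(12, 11): d=(0,5) right/bottom  bias=-1
  edge (12, 11)→(6, 9): d=(-6,-2) top-left  bias=+0
    (5,3)@(11, 7): e=[3,5,22] → █
    (6,3)@(13, 7): e=[9,-5,26] → ·
    (3,4)@(7, 9): e=[3,25,2] → █
    (4,4)@(9, 9): e=[9,15,6] → █
    (6,4)@(13, 9): e=[21,-5,14] → ·
    (3,5)@(7, 11): e=[15,25,-10] → ·
    (4,5)@(9, 11): e=[21,15,-6] → ·
    (5,5)@(11, 11): e=[27,5,-2] → ·
  covered (4 px):
    · · · · · · · ·
    · · · · · · · ·
    · · · · · · · ·
    · · · · · █ · ·
    · · · █ █ █ · ·
    · · · · · · · ·
    · · · · · · · ·

Answer: [[3,2],[3,3],[4,3]]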